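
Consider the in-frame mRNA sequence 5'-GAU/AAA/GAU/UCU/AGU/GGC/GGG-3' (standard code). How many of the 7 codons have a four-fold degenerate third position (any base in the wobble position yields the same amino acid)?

3

Codon 1 GAU (Asp): third position 2-fold.
Codon 2 AAA (Lys): third position 2-fold.
Codon 3 GAU (Asp): third position 2-fold.
Codon 4 UCU (Ser): third position 4-fold.
Codon 5 AGU (Ser): third position 2-fold.
Codon 6 GGC (Gly): third position 4-fold.
Codon 7 GGG (Gly): third position 4-fold.
Four-fold degenerate third positions: 3.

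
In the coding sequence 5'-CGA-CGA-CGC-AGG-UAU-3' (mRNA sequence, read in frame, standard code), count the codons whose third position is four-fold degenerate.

3

Codon 1 CGA (Arg): third position 4-fold.
Codon 2 CGA (Arg): third position 4-fold.
Codon 3 CGC (Arg): third position 4-fold.
Codon 4 AGG (Arg): third position 2-fold.
Codon 5 UAU (Tyr): third position 2-fold.
Four-fold degenerate third positions: 3.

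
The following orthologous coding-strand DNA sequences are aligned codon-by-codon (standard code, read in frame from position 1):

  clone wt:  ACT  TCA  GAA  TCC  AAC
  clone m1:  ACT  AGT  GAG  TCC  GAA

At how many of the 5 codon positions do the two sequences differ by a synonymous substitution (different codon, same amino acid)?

2

Codon 1: ACT Thr / ACT Thr — identical.
Codon 2: TCA Ser / AGT Ser — synonymous.
Codon 3: GAA Glu / GAG Glu — synonymous.
Codon 4: TCC Ser / TCC Ser — identical.
Codon 5: AAC Asn / GAA Glu — nonsynonymous.
Synonymous differences: 2.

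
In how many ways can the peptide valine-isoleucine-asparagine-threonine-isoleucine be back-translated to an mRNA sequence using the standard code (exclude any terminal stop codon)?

Val: 4 codons.
Ile: 3 codons.
Asn: 2 codons.
Thr: 4 codons.
Ile: 3 codons.
4 × 3 × 2 × 4 × 3 = 288.

288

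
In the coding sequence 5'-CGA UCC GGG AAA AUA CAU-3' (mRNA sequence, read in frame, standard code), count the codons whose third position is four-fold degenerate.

Codon 1 CGA (Arg): third position 4-fold.
Codon 2 UCC (Ser): third position 4-fold.
Codon 3 GGG (Gly): third position 4-fold.
Codon 4 AAA (Lys): third position 2-fold.
Codon 5 AUA (Ile): third position 3-fold.
Codon 6 CAU (His): third position 2-fold.
Four-fold degenerate third positions: 3.

3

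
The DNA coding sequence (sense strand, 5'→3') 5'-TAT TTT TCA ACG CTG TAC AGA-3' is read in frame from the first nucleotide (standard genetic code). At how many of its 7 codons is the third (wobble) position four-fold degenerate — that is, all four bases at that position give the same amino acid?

3

Codon 1 TAT (Tyr): third position 2-fold.
Codon 2 TTT (Phe): third position 2-fold.
Codon 3 TCA (Ser): third position 4-fold.
Codon 4 ACG (Thr): third position 4-fold.
Codon 5 CTG (Leu): third position 4-fold.
Codon 6 TAC (Tyr): third position 2-fold.
Codon 7 AGA (Arg): third position 2-fold.
Four-fold degenerate third positions: 3.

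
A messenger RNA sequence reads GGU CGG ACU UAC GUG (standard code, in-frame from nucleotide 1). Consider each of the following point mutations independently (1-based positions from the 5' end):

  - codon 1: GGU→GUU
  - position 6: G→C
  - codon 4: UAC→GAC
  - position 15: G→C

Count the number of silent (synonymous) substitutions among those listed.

Codon 1: GGU (Gly) → GUU (Val) — missense.
Codon 2: CGG (Arg) → CGC (Arg) — synonymous.
Codon 4: UAC (Tyr) → GAC (Asp) — missense.
Codon 5: GUG (Val) → GUC (Val) — synonymous.
Synonymous: 2 of 4.

2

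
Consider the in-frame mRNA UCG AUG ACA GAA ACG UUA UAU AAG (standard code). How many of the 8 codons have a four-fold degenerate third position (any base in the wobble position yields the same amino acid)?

Codon 1 UCG (Ser): third position 4-fold.
Codon 2 AUG (Met): third position 1-fold.
Codon 3 ACA (Thr): third position 4-fold.
Codon 4 GAA (Glu): third position 2-fold.
Codon 5 ACG (Thr): third position 4-fold.
Codon 6 UUA (Leu): third position 2-fold.
Codon 7 UAU (Tyr): third position 2-fold.
Codon 8 AAG (Lys): third position 2-fold.
Four-fold degenerate third positions: 3.

3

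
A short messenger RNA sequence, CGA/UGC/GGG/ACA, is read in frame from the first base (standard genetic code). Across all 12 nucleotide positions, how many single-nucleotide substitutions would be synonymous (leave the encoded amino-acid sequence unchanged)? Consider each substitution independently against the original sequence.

Codon 1 (CGA, Arg): 4 synonymous substitutions.
Codon 2 (UGC, Cys): 1 synonymous substitution.
Codon 3 (GGG, Gly): 3 synonymous substitutions.
Codon 4 (ACA, Thr): 3 synonymous substitutions.
Total: 4 + 1 + 3 + 3 = 11.

11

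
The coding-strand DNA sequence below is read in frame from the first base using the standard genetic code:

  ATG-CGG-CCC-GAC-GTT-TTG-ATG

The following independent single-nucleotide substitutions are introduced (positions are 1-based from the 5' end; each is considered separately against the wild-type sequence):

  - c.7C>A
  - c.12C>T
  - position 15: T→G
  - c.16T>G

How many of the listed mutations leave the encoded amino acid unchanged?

2

Codon 3: CCC (Pro) → ACC (Thr) — missense.
Codon 4: GAC (Asp) → GAT (Asp) — synonymous.
Codon 5: GTT (Val) → GTG (Val) — synonymous.
Codon 6: TTG (Leu) → GTG (Val) — missense.
Synonymous: 2 of 4.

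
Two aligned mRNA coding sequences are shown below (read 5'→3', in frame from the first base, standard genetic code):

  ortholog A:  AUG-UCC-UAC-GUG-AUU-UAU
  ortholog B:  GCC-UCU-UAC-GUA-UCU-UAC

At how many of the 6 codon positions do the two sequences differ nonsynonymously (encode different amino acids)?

Codon 1: AUG Met / GCC Ala — nonsynonymous.
Codon 2: UCC Ser / UCU Ser — synonymous.
Codon 3: UAC Tyr / UAC Tyr — identical.
Codon 4: GUG Val / GUA Val — synonymous.
Codon 5: AUU Ile / UCU Ser — nonsynonymous.
Codon 6: UAU Tyr / UAC Tyr — synonymous.
Nonsynonymous differences: 2.

2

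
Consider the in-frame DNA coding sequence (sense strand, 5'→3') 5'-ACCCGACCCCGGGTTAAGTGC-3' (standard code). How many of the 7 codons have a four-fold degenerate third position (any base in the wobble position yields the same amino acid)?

5

Codon 1 ACC (Thr): third position 4-fold.
Codon 2 CGA (Arg): third position 4-fold.
Codon 3 CCC (Pro): third position 4-fold.
Codon 4 CGG (Arg): third position 4-fold.
Codon 5 GTT (Val): third position 4-fold.
Codon 6 AAG (Lys): third position 2-fold.
Codon 7 TGC (Cys): third position 2-fold.
Four-fold degenerate third positions: 5.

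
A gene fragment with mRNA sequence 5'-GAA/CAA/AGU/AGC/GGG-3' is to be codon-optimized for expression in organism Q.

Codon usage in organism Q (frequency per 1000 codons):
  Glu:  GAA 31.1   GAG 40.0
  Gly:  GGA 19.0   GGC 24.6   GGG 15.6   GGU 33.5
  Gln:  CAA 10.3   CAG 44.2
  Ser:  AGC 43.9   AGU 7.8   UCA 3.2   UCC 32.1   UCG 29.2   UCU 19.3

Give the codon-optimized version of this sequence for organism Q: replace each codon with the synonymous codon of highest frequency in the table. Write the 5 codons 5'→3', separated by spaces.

Codon 1 (Glu): best is GAG at 40.0.
Codon 2 (Gln): best is CAG at 44.2.
Codon 3 (Ser): best is AGC at 43.9.
Codon 4 (Ser): best is AGC at 43.9.
Codon 5 (Gly): best is GGU at 33.5.

GAG CAG AGC AGC GGU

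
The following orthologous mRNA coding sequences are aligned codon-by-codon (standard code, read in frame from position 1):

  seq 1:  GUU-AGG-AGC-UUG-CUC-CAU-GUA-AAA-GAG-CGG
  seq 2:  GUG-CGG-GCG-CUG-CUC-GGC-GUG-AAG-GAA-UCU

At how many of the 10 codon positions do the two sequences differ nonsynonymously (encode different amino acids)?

Codon 1: GUU Val / GUG Val — synonymous.
Codon 2: AGG Arg / CGG Arg — synonymous.
Codon 3: AGC Ser / GCG Ala — nonsynonymous.
Codon 4: UUG Leu / CUG Leu — synonymous.
Codon 5: CUC Leu / CUC Leu — identical.
Codon 6: CAU His / GGC Gly — nonsynonymous.
Codon 7: GUA Val / GUG Val — synonymous.
Codon 8: AAA Lys / AAG Lys — synonymous.
Codon 9: GAG Glu / GAA Glu — synonymous.
Codon 10: CGG Arg / UCU Ser — nonsynonymous.
Nonsynonymous differences: 3.

3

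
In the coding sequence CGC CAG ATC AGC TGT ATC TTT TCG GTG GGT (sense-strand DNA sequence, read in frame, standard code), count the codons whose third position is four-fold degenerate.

4

Codon 1 CGC (Arg): third position 4-fold.
Codon 2 CAG (Gln): third position 2-fold.
Codon 3 ATC (Ile): third position 3-fold.
Codon 4 AGC (Ser): third position 2-fold.
Codon 5 TGT (Cys): third position 2-fold.
Codon 6 ATC (Ile): third position 3-fold.
Codon 7 TTT (Phe): third position 2-fold.
Codon 8 TCG (Ser): third position 4-fold.
Codon 9 GTG (Val): third position 4-fold.
Codon 10 GGT (Gly): third position 4-fold.
Four-fold degenerate third positions: 4.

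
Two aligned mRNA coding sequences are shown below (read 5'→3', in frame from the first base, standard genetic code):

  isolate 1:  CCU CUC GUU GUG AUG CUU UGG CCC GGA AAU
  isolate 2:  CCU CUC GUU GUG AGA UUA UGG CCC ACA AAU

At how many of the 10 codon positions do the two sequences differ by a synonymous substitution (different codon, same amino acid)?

Codon 1: CCU Pro / CCU Pro — identical.
Codon 2: CUC Leu / CUC Leu — identical.
Codon 3: GUU Val / GUU Val — identical.
Codon 4: GUG Val / GUG Val — identical.
Codon 5: AUG Met / AGA Arg — nonsynonymous.
Codon 6: CUU Leu / UUA Leu — synonymous.
Codon 7: UGG Trp / UGG Trp — identical.
Codon 8: CCC Pro / CCC Pro — identical.
Codon 9: GGA Gly / ACA Thr — nonsynonymous.
Codon 10: AAU Asn / AAU Asn — identical.
Synonymous differences: 1.

1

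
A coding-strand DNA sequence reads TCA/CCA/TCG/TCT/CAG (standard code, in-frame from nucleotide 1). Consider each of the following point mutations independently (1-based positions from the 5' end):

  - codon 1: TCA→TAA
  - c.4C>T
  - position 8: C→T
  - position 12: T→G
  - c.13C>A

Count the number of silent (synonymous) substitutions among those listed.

1

Codon 1: TCA (Ser) → TAA (Stop) — nonsense.
Codon 2: CCA (Pro) → TCA (Ser) — missense.
Codon 3: TCG (Ser) → TTG (Leu) — missense.
Codon 4: TCT (Ser) → TCG (Ser) — synonymous.
Codon 5: CAG (Gln) → AAG (Lys) — missense.
Synonymous: 1 of 5.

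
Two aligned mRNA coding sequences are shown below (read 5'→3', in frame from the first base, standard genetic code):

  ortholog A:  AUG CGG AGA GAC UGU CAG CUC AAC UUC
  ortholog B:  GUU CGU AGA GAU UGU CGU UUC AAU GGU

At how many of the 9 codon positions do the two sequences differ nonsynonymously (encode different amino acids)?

Codon 1: AUG Met / GUU Val — nonsynonymous.
Codon 2: CGG Arg / CGU Arg — synonymous.
Codon 3: AGA Arg / AGA Arg — identical.
Codon 4: GAC Asp / GAU Asp — synonymous.
Codon 5: UGU Cys / UGU Cys — identical.
Codon 6: CAG Gln / CGU Arg — nonsynonymous.
Codon 7: CUC Leu / UUC Phe — nonsynonymous.
Codon 8: AAC Asn / AAU Asn — synonymous.
Codon 9: UUC Phe / GGU Gly — nonsynonymous.
Nonsynonymous differences: 4.

4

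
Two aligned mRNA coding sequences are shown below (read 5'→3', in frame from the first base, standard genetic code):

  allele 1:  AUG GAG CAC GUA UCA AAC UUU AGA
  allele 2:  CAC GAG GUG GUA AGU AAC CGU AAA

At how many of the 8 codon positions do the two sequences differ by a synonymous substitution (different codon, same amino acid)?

1

Codon 1: AUG Met / CAC His — nonsynonymous.
Codon 2: GAG Glu / GAG Glu — identical.
Codon 3: CAC His / GUG Val — nonsynonymous.
Codon 4: GUA Val / GUA Val — identical.
Codon 5: UCA Ser / AGU Ser — synonymous.
Codon 6: AAC Asn / AAC Asn — identical.
Codon 7: UUU Phe / CGU Arg — nonsynonymous.
Codon 8: AGA Arg / AAA Lys — nonsynonymous.
Synonymous differences: 1.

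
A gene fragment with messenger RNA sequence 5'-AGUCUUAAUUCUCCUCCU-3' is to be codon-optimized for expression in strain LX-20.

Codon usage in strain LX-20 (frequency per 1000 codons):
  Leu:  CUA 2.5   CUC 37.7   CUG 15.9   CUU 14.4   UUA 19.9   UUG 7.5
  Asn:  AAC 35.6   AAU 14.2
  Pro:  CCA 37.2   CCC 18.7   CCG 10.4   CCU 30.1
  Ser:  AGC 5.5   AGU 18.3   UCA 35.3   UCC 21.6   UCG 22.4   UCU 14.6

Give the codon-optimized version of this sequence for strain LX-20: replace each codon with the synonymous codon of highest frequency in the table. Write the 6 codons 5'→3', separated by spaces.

Codon 1 (Ser): best is UCA at 35.3.
Codon 2 (Leu): best is CUC at 37.7.
Codon 3 (Asn): best is AAC at 35.6.
Codon 4 (Ser): best is UCA at 35.3.
Codon 5 (Pro): best is CCA at 37.2.
Codon 6 (Pro): best is CCA at 37.2.

UCA CUC AAC UCA CCA CCA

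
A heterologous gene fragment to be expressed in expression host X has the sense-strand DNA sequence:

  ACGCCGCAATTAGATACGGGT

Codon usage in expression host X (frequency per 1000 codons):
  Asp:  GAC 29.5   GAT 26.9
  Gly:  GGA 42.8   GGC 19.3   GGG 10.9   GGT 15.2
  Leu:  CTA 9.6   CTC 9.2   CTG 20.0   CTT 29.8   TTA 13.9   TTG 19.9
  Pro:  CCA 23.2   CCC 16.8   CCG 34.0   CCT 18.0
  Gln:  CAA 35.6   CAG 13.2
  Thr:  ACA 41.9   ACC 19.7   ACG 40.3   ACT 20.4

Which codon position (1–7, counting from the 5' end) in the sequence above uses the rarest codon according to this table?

Codon 1 ACG (Thr): 40.3 per 1000.
Codon 2 CCG (Pro): 34.0 per 1000.
Codon 3 CAA (Gln): 35.6 per 1000.
Codon 4 TTA (Leu): 13.9 per 1000.
Codon 5 GAT (Asp): 26.9 per 1000.
Codon 6 ACG (Thr): 40.3 per 1000.
Codon 7 GGT (Gly): 15.2 per 1000.
Lowest frequency is 13.9 at codon 4.

4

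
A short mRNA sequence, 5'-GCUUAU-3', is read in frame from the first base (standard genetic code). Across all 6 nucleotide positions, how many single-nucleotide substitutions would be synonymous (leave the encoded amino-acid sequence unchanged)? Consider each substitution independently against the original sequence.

Codon 1 (GCU, Ala): 3 synonymous substitutions.
Codon 2 (UAU, Tyr): 1 synonymous substitution.
Total: 3 + 1 = 4.

4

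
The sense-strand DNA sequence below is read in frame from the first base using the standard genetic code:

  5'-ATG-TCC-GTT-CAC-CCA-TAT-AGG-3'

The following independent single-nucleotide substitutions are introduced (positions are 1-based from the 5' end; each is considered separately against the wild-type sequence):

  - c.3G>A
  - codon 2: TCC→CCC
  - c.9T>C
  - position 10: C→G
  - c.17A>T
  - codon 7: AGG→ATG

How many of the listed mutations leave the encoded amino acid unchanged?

1

Codon 1: ATG (Met) → ATA (Ile) — missense.
Codon 2: TCC (Ser) → CCC (Pro) — missense.
Codon 3: GTT (Val) → GTC (Val) — synonymous.
Codon 4: CAC (His) → GAC (Asp) — missense.
Codon 6: TAT (Tyr) → TTT (Phe) — missense.
Codon 7: AGG (Arg) → ATG (Met) — missense.
Synonymous: 1 of 6.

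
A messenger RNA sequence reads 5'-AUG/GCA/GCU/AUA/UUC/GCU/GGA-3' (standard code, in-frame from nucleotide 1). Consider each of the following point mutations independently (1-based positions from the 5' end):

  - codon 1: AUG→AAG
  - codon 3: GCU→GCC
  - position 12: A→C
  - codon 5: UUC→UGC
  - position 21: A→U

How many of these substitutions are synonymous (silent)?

3

Codon 1: AUG (Met) → AAG (Lys) — missense.
Codon 3: GCU (Ala) → GCC (Ala) — synonymous.
Codon 4: AUA (Ile) → AUC (Ile) — synonymous.
Codon 5: UUC (Phe) → UGC (Cys) — missense.
Codon 7: GGA (Gly) → GGU (Gly) — synonymous.
Synonymous: 3 of 5.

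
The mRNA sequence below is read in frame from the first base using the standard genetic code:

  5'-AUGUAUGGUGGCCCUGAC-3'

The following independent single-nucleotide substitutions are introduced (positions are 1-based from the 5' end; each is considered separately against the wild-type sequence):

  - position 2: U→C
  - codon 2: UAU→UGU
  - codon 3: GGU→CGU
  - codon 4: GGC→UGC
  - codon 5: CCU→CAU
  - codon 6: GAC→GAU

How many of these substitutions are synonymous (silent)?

Codon 1: AUG (Met) → ACG (Thr) — missense.
Codon 2: UAU (Tyr) → UGU (Cys) — missense.
Codon 3: GGU (Gly) → CGU (Arg) — missense.
Codon 4: GGC (Gly) → UGC (Cys) — missense.
Codon 5: CCU (Pro) → CAU (His) — missense.
Codon 6: GAC (Asp) → GAU (Asp) — synonymous.
Synonymous: 1 of 6.

1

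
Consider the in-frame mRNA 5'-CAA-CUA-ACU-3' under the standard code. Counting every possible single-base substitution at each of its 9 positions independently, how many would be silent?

Codon 1 (CAA, Gln): 1 synonymous substitution.
Codon 2 (CUA, Leu): 4 synonymous substitutions.
Codon 3 (ACU, Thr): 3 synonymous substitutions.
Total: 1 + 4 + 3 = 8.

8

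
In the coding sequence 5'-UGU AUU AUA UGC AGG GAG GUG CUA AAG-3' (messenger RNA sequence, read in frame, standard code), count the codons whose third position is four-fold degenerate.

Codon 1 UGU (Cys): third position 2-fold.
Codon 2 AUU (Ile): third position 3-fold.
Codon 3 AUA (Ile): third position 3-fold.
Codon 4 UGC (Cys): third position 2-fold.
Codon 5 AGG (Arg): third position 2-fold.
Codon 6 GAG (Glu): third position 2-fold.
Codon 7 GUG (Val): third position 4-fold.
Codon 8 CUA (Leu): third position 4-fold.
Codon 9 AAG (Lys): third position 2-fold.
Four-fold degenerate third positions: 2.

2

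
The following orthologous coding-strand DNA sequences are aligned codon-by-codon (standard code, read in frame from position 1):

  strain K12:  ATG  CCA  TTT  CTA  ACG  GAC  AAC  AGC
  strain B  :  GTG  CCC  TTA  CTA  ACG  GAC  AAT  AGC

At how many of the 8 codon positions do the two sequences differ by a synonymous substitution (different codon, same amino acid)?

2

Codon 1: ATG Met / GTG Val — nonsynonymous.
Codon 2: CCA Pro / CCC Pro — synonymous.
Codon 3: TTT Phe / TTA Leu — nonsynonymous.
Codon 4: CTA Leu / CTA Leu — identical.
Codon 5: ACG Thr / ACG Thr — identical.
Codon 6: GAC Asp / GAC Asp — identical.
Codon 7: AAC Asn / AAT Asn — synonymous.
Codon 8: AGC Ser / AGC Ser — identical.
Synonymous differences: 2.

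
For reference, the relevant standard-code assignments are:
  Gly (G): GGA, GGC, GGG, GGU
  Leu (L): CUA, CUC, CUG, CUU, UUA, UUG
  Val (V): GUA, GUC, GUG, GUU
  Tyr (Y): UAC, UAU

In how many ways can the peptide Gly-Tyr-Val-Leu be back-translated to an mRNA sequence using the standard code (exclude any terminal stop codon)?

Gly: 4 codons.
Tyr: 2 codons.
Val: 4 codons.
Leu: 6 codons.
4 × 2 × 4 × 6 = 192.

192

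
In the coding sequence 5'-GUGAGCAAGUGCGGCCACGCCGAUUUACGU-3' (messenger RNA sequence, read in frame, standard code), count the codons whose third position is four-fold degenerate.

4

Codon 1 GUG (Val): third position 4-fold.
Codon 2 AGC (Ser): third position 2-fold.
Codon 3 AAG (Lys): third position 2-fold.
Codon 4 UGC (Cys): third position 2-fold.
Codon 5 GGC (Gly): third position 4-fold.
Codon 6 CAC (His): third position 2-fold.
Codon 7 GCC (Ala): third position 4-fold.
Codon 8 GAU (Asp): third position 2-fold.
Codon 9 UUA (Leu): third position 2-fold.
Codon 10 CGU (Arg): third position 4-fold.
Four-fold degenerate third positions: 4.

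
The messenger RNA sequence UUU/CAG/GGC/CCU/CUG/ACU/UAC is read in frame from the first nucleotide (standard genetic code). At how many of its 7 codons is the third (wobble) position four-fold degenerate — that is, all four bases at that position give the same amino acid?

Codon 1 UUU (Phe): third position 2-fold.
Codon 2 CAG (Gln): third position 2-fold.
Codon 3 GGC (Gly): third position 4-fold.
Codon 4 CCU (Pro): third position 4-fold.
Codon 5 CUG (Leu): third position 4-fold.
Codon 6 ACU (Thr): third position 4-fold.
Codon 7 UAC (Tyr): third position 2-fold.
Four-fold degenerate third positions: 4.

4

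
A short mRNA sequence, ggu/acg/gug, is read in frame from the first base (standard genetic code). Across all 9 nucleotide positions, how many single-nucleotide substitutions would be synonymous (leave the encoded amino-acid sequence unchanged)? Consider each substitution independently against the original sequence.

Codon 1 (GGU, Gly): 3 synonymous substitutions.
Codon 2 (ACG, Thr): 3 synonymous substitutions.
Codon 3 (GUG, Val): 3 synonymous substitutions.
Total: 3 + 3 + 3 = 9.

9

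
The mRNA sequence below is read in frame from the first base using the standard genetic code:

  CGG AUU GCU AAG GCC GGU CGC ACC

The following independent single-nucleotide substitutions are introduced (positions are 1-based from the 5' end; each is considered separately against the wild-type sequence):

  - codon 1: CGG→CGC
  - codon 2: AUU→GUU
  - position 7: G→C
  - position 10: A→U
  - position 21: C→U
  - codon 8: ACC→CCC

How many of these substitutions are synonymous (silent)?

2

Codon 1: CGG (Arg) → CGC (Arg) — synonymous.
Codon 2: AUU (Ile) → GUU (Val) — missense.
Codon 3: GCU (Ala) → CCU (Pro) — missense.
Codon 4: AAG (Lys) → UAG (Stop) — nonsense.
Codon 7: CGC (Arg) → CGU (Arg) — synonymous.
Codon 8: ACC (Thr) → CCC (Pro) — missense.
Synonymous: 2 of 6.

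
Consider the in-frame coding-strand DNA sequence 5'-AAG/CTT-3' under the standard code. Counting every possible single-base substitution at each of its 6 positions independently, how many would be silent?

Codon 1 (AAG, Lys): 1 synonymous substitution.
Codon 2 (CTT, Leu): 3 synonymous substitutions.
Total: 1 + 3 = 4.

4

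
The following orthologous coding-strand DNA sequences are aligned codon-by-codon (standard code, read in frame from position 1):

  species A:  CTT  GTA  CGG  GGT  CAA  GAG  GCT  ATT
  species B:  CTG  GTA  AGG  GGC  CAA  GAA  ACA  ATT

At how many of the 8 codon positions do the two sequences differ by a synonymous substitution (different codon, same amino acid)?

4

Codon 1: CTT Leu / CTG Leu — synonymous.
Codon 2: GTA Val / GTA Val — identical.
Codon 3: CGG Arg / AGG Arg — synonymous.
Codon 4: GGT Gly / GGC Gly — synonymous.
Codon 5: CAA Gln / CAA Gln — identical.
Codon 6: GAG Glu / GAA Glu — synonymous.
Codon 7: GCT Ala / ACA Thr — nonsynonymous.
Codon 8: ATT Ile / ATT Ile — identical.
Synonymous differences: 4.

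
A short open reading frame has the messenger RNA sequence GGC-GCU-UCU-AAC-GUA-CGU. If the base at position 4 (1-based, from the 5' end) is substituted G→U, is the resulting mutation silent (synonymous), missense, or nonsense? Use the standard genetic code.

missense

Position 4 falls in codon 2: GCU → Ala.
After the substitution the codon is UCU → Ser.
Ala ≠ Ser, so this is a missense mutation.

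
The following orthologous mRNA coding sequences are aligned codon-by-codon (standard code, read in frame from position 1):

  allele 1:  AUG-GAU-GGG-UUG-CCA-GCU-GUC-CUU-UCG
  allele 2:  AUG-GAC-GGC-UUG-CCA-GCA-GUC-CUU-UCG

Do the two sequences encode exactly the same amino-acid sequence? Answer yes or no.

Codon 1: AUG Met / AUG Met — identical.
Codon 2: GAU Asp / GAC Asp — synonymous.
Codon 3: GGG Gly / GGC Gly — synonymous.
Codon 4: UUG Leu / UUG Leu — identical.
Codon 5: CCA Pro / CCA Pro — identical.
Codon 6: GCU Ala / GCA Ala — synonymous.
Codon 7: GUC Val / GUC Val — identical.
Codon 8: CUU Leu / CUU Leu — identical.
Codon 9: UCG Ser / UCG Ser — identical.
Nonsynonymous differences: 0 → same protein.

yes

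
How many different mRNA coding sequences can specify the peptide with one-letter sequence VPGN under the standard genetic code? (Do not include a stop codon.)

Val: 4 codons.
Pro: 4 codons.
Gly: 4 codons.
Asn: 2 codons.
4 × 4 × 4 × 2 = 128.

128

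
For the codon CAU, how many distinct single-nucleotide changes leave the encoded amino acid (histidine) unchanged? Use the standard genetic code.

Position 1: none → 0 synonymous.
Position 2: none → 0 synonymous.
Position 3: CAC → 1 synonymous.
Total: 0 + 0 + 1 = 1.

1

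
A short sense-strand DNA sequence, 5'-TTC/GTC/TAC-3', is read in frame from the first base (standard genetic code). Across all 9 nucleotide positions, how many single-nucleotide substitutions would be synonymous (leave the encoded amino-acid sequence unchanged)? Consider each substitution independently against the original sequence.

Codon 1 (TTC, Phe): 1 synonymous substitution.
Codon 2 (GTC, Val): 3 synonymous substitutions.
Codon 3 (TAC, Tyr): 1 synonymous substitution.
Total: 1 + 3 + 1 = 5.

5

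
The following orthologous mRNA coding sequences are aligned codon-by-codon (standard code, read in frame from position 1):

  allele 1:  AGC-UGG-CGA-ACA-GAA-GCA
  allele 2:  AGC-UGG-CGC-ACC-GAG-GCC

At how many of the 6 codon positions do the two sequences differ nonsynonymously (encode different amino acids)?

0

Codon 1: AGC Ser / AGC Ser — identical.
Codon 2: UGG Trp / UGG Trp — identical.
Codon 3: CGA Arg / CGC Arg — synonymous.
Codon 4: ACA Thr / ACC Thr — synonymous.
Codon 5: GAA Glu / GAG Glu — synonymous.
Codon 6: GCA Ala / GCC Ala — synonymous.
Nonsynonymous differences: 0.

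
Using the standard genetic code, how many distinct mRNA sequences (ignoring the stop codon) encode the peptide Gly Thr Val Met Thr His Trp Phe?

Gly: 4 codons.
Thr: 4 codons.
Val: 4 codons.
Met: 1 codon.
Thr: 4 codons.
His: 2 codons.
Trp: 1 codon.
Phe: 2 codons.
4 × 4 × 4 × 1 × 4 × 2 × 1 × 2 = 1024.

1024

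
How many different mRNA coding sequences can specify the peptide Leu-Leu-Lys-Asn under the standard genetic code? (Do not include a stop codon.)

Leu: 6 codons.
Leu: 6 codons.
Lys: 2 codons.
Asn: 2 codons.
6 × 6 × 2 × 2 = 144.

144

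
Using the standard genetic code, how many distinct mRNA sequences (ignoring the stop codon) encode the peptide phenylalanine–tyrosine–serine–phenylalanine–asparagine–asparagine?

192

Phe: 2 codons.
Tyr: 2 codons.
Ser: 6 codons.
Phe: 2 codons.
Asn: 2 codons.
Asn: 2 codons.
2 × 2 × 6 × 2 × 2 × 2 = 192.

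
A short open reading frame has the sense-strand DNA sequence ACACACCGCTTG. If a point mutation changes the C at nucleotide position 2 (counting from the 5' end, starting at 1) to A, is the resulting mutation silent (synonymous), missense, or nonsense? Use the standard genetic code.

missense

Position 2 falls in codon 1: ACA → Thr.
After the substitution the codon is AAA → Lys.
Thr ≠ Lys, so this is a missense mutation.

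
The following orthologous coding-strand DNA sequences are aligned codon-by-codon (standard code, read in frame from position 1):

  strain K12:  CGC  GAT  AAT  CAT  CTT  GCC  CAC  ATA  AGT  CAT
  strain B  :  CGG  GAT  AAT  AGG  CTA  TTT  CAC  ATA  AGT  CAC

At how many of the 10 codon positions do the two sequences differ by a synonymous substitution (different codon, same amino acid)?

Codon 1: CGC Arg / CGG Arg — synonymous.
Codon 2: GAT Asp / GAT Asp — identical.
Codon 3: AAT Asn / AAT Asn — identical.
Codon 4: CAT His / AGG Arg — nonsynonymous.
Codon 5: CTT Leu / CTA Leu — synonymous.
Codon 6: GCC Ala / TTT Phe — nonsynonymous.
Codon 7: CAC His / CAC His — identical.
Codon 8: ATA Ile / ATA Ile — identical.
Codon 9: AGT Ser / AGT Ser — identical.
Codon 10: CAT His / CAC His — synonymous.
Synonymous differences: 3.

3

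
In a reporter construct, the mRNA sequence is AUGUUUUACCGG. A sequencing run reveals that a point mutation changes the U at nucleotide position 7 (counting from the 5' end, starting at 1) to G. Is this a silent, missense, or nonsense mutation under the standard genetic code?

Position 7 falls in codon 3: UAC → Tyr.
After the substitution the codon is GAC → Asp.
Tyr ≠ Asp, so this is a missense mutation.

missense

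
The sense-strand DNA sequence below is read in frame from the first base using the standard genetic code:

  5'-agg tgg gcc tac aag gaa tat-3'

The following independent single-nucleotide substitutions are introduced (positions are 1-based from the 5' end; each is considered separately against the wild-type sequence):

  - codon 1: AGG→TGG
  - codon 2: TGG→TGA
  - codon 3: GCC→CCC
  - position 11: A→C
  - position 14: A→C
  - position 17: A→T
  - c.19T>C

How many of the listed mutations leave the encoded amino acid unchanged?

0

Codon 1: AGG (Arg) → TGG (Trp) — missense.
Codon 2: TGG (Trp) → TGA (Stop) — nonsense.
Codon 3: GCC (Ala) → CCC (Pro) — missense.
Codon 4: TAC (Tyr) → TCC (Ser) — missense.
Codon 5: AAG (Lys) → ACG (Thr) — missense.
Codon 6: GAA (Glu) → GTA (Val) — missense.
Codon 7: TAT (Tyr) → CAT (His) — missense.
Synonymous: 0 of 7.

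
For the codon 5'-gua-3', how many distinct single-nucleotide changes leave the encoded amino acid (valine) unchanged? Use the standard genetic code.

Position 1: none → 0 synonymous.
Position 2: none → 0 synonymous.
Position 3: GUU, GUC, GUG → 3 synonymous.
Total: 0 + 0 + 3 = 3.

3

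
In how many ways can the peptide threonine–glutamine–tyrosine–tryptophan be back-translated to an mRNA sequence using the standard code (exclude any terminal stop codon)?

16

Thr: 4 codons.
Gln: 2 codons.
Tyr: 2 codons.
Trp: 1 codon.
4 × 2 × 2 × 1 = 16.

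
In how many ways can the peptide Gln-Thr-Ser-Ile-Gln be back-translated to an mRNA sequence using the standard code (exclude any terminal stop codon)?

Gln: 2 codons.
Thr: 4 codons.
Ser: 6 codons.
Ile: 3 codons.
Gln: 2 codons.
2 × 4 × 6 × 3 × 2 = 288.

288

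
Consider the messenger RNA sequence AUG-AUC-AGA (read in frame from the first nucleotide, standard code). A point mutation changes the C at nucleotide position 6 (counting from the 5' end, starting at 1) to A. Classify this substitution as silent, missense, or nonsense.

silent

Position 6 falls in codon 2: AUC → Ile.
After the substitution the codon is AUA → Ile.
Both encode Ile, so the change is synonymous.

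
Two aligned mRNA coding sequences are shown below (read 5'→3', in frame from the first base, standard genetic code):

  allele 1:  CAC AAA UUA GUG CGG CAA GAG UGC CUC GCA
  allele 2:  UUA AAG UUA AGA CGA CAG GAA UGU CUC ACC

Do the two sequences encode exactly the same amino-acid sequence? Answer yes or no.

Codon 1: CAC His / UUA Leu — nonsynonymous.
Codon 2: AAA Lys / AAG Lys — synonymous.
Codon 3: UUA Leu / UUA Leu — identical.
Codon 4: GUG Val / AGA Arg — nonsynonymous.
Codon 5: CGG Arg / CGA Arg — synonymous.
Codon 6: CAA Gln / CAG Gln — synonymous.
Codon 7: GAG Glu / GAA Glu — synonymous.
Codon 8: UGC Cys / UGU Cys — synonymous.
Codon 9: CUC Leu / CUC Leu — identical.
Codon 10: GCA Ala / ACC Thr — nonsynonymous.
Nonsynonymous differences: 3 → different protein.

no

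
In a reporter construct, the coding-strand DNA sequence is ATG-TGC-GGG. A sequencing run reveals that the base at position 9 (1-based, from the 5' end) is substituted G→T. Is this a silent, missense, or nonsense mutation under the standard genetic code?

Position 9 falls in codon 3: GGG → Gly.
After the substitution the codon is GGT → Gly.
Both encode Gly, so the change is synonymous.

silent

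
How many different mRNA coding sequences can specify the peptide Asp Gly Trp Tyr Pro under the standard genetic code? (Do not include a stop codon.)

64

Asp: 2 codons.
Gly: 4 codons.
Trp: 1 codon.
Tyr: 2 codons.
Pro: 4 codons.
2 × 4 × 1 × 2 × 4 = 64.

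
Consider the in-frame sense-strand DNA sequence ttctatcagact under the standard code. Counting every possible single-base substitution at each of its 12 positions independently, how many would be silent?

6

Codon 1 (TTC, Phe): 1 synonymous substitution.
Codon 2 (TAT, Tyr): 1 synonymous substitution.
Codon 3 (CAG, Gln): 1 synonymous substitution.
Codon 4 (ACT, Thr): 3 synonymous substitutions.
Total: 1 + 1 + 1 + 3 = 6.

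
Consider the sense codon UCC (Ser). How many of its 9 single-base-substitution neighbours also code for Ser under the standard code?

3

Position 1: none → 0 synonymous.
Position 2: none → 0 synonymous.
Position 3: UCU, UCA, UCG → 3 synonymous.
Total: 0 + 0 + 3 = 3.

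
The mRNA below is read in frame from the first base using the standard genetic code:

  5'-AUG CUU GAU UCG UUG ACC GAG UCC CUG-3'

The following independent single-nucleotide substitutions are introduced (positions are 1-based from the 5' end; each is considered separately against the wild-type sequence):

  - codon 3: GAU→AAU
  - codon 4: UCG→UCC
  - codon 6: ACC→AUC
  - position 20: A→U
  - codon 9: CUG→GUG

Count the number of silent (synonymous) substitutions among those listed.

1

Codon 3: GAU (Asp) → AAU (Asn) — missense.
Codon 4: UCG (Ser) → UCC (Ser) — synonymous.
Codon 6: ACC (Thr) → AUC (Ile) — missense.
Codon 7: GAG (Glu) → GUG (Val) — missense.
Codon 9: CUG (Leu) → GUG (Val) — missense.
Synonymous: 1 of 5.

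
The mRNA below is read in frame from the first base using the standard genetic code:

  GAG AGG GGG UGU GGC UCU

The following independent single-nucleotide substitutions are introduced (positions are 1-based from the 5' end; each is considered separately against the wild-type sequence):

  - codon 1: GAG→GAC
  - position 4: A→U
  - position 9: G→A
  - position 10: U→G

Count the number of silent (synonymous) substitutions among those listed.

Codon 1: GAG (Glu) → GAC (Asp) — missense.
Codon 2: AGG (Arg) → UGG (Trp) — missense.
Codon 3: GGG (Gly) → GGA (Gly) — synonymous.
Codon 4: UGU (Cys) → GGU (Gly) — missense.
Synonymous: 1 of 4.

1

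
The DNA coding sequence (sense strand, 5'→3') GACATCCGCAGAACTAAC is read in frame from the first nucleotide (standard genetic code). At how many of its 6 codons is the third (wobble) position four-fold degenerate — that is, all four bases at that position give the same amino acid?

Codon 1 GAC (Asp): third position 2-fold.
Codon 2 ATC (Ile): third position 3-fold.
Codon 3 CGC (Arg): third position 4-fold.
Codon 4 AGA (Arg): third position 2-fold.
Codon 5 ACT (Thr): third position 4-fold.
Codon 6 AAC (Asn): third position 2-fold.
Four-fold degenerate third positions: 2.

2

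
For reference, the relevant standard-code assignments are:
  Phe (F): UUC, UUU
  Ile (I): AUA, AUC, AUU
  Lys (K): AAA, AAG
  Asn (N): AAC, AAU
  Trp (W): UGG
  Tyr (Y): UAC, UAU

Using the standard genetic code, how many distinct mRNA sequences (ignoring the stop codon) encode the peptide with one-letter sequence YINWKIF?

144

Tyr: 2 codons.
Ile: 3 codons.
Asn: 2 codons.
Trp: 1 codon.
Lys: 2 codons.
Ile: 3 codons.
Phe: 2 codons.
2 × 3 × 2 × 1 × 2 × 3 × 2 = 144.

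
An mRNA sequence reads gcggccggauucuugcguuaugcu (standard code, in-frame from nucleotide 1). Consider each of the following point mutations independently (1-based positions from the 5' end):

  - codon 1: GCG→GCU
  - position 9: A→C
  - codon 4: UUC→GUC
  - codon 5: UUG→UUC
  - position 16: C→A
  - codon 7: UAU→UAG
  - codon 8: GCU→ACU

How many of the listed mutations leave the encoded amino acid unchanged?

Codon 1: GCG (Ala) → GCU (Ala) — synonymous.
Codon 3: GGA (Gly) → GGC (Gly) — synonymous.
Codon 4: UUC (Phe) → GUC (Val) — missense.
Codon 5: UUG (Leu) → UUC (Phe) — missense.
Codon 6: CGU (Arg) → AGU (Ser) — missense.
Codon 7: UAU (Tyr) → UAG (Stop) — nonsense.
Codon 8: GCU (Ala) → ACU (Thr) — missense.
Synonymous: 2 of 7.

2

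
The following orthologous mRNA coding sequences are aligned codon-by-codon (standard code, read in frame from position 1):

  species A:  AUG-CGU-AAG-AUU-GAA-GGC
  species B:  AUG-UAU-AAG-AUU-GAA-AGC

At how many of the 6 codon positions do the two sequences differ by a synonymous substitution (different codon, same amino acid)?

Codon 1: AUG Met / AUG Met — identical.
Codon 2: CGU Arg / UAU Tyr — nonsynonymous.
Codon 3: AAG Lys / AAG Lys — identical.
Codon 4: AUU Ile / AUU Ile — identical.
Codon 5: GAA Glu / GAA Glu — identical.
Codon 6: GGC Gly / AGC Ser — nonsynonymous.
Synonymous differences: 0.

0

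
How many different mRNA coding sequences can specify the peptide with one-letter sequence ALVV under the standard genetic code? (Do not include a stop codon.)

Ala: 4 codons.
Leu: 6 codons.
Val: 4 codons.
Val: 4 codons.
4 × 6 × 4 × 4 = 384.

384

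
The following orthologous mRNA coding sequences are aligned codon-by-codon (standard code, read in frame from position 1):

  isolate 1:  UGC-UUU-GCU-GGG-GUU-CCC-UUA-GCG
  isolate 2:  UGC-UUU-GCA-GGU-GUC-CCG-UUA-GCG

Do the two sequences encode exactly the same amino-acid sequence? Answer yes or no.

Codon 1: UGC Cys / UGC Cys — identical.
Codon 2: UUU Phe / UUU Phe — identical.
Codon 3: GCU Ala / GCA Ala — synonymous.
Codon 4: GGG Gly / GGU Gly — synonymous.
Codon 5: GUU Val / GUC Val — synonymous.
Codon 6: CCC Pro / CCG Pro — synonymous.
Codon 7: UUA Leu / UUA Leu — identical.
Codon 8: GCG Ala / GCG Ala — identical.
Nonsynonymous differences: 0 → same protein.

yes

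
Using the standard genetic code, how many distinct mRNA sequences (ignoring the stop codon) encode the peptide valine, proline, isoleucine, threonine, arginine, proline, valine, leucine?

Val: 4 codons.
Pro: 4 codons.
Ile: 3 codons.
Thr: 4 codons.
Arg: 6 codons.
Pro: 4 codons.
Val: 4 codons.
Leu: 6 codons.
4 × 4 × 3 × 4 × 6 × 4 × 4 × 6 = 110592.

110592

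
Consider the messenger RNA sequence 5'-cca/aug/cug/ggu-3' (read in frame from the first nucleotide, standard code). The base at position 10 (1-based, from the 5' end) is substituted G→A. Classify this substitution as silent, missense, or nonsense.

Position 10 falls in codon 4: GGU → Gly.
After the substitution the codon is AGU → Ser.
Gly ≠ Ser, so this is a missense mutation.

missense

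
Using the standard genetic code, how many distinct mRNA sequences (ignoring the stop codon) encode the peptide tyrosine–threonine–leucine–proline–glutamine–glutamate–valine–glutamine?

6144

Tyr: 2 codons.
Thr: 4 codons.
Leu: 6 codons.
Pro: 4 codons.
Gln: 2 codons.
Glu: 2 codons.
Val: 4 codons.
Gln: 2 codons.
2 × 4 × 6 × 4 × 2 × 2 × 4 × 2 = 6144.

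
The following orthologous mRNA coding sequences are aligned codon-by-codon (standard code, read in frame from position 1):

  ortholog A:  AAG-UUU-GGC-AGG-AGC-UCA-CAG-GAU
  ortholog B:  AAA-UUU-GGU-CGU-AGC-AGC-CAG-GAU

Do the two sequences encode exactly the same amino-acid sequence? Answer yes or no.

yes

Codon 1: AAG Lys / AAA Lys — synonymous.
Codon 2: UUU Phe / UUU Phe — identical.
Codon 3: GGC Gly / GGU Gly — synonymous.
Codon 4: AGG Arg / CGU Arg — synonymous.
Codon 5: AGC Ser / AGC Ser — identical.
Codon 6: UCA Ser / AGC Ser — synonymous.
Codon 7: CAG Gln / CAG Gln — identical.
Codon 8: GAU Asp / GAU Asp — identical.
Nonsynonymous differences: 0 → same protein.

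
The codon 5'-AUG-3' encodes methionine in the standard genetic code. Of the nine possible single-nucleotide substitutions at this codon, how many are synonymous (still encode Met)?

Position 1: none → 0 synonymous.
Position 2: none → 0 synonymous.
Position 3: none → 0 synonymous.
Total: 0 + 0 + 0 = 0.

0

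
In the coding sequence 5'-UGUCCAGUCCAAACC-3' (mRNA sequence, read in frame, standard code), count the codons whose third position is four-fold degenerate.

Codon 1 UGU (Cys): third position 2-fold.
Codon 2 CCA (Pro): third position 4-fold.
Codon 3 GUC (Val): third position 4-fold.
Codon 4 CAA (Gln): third position 2-fold.
Codon 5 ACC (Thr): third position 4-fold.
Four-fold degenerate third positions: 3.

3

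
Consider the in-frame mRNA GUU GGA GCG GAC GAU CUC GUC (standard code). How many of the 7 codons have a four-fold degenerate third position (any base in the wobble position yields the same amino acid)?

Codon 1 GUU (Val): third position 4-fold.
Codon 2 GGA (Gly): third position 4-fold.
Codon 3 GCG (Ala): third position 4-fold.
Codon 4 GAC (Asp): third position 2-fold.
Codon 5 GAU (Asp): third position 2-fold.
Codon 6 CUC (Leu): third position 4-fold.
Codon 7 GUC (Val): third position 4-fold.
Four-fold degenerate third positions: 5.

5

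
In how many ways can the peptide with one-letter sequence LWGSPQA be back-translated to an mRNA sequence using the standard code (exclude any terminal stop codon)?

Leu: 6 codons.
Trp: 1 codon.
Gly: 4 codons.
Ser: 6 codons.
Pro: 4 codons.
Gln: 2 codons.
Ala: 4 codons.
6 × 1 × 4 × 6 × 4 × 2 × 4 = 4608.

4608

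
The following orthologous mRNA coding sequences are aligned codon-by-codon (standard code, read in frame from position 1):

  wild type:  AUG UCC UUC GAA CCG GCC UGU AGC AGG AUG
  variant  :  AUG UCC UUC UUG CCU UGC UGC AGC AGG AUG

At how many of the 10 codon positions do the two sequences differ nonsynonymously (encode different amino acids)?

Codon 1: AUG Met / AUG Met — identical.
Codon 2: UCC Ser / UCC Ser — identical.
Codon 3: UUC Phe / UUC Phe — identical.
Codon 4: GAA Glu / UUG Leu — nonsynonymous.
Codon 5: CCG Pro / CCU Pro — synonymous.
Codon 6: GCC Ala / UGC Cys — nonsynonymous.
Codon 7: UGU Cys / UGC Cys — synonymous.
Codon 8: AGC Ser / AGC Ser — identical.
Codon 9: AGG Arg / AGG Arg — identical.
Codon 10: AUG Met / AUG Met — identical.
Nonsynonymous differences: 2.

2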